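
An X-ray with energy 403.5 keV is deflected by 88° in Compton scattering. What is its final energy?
228.9918 keV

First convert energy to wavelength:
λ = hc/E, with hc ≈ 1239.842 keV·pm (i.e. 1239.842 eV·nm)

For E = 403.5 keV = 403500 eV:
λ = 1239.842 keV·pm / 403.5 keV
λ = 3.0727 pm

Calculate the Compton shift:
Δλ = λ_C(1 - cos(88°)) = 2.4263 × 0.9651
Δλ = 2.3416 pm

Final wavelength:
λ' = 3.0727 + 2.3416 = 5.4144 pm

Final energy:
E' = hc/λ' = 1239.842 / 5.4144 = 228.9918 keV

(Intermediate values are shown rounded; full precision is carried through to the final answer.)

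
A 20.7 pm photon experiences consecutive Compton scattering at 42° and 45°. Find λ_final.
22.0339 pm

Apply Compton shift twice:

First scattering at θ₁ = 42°:
Δλ₁ = λ_C(1 - cos(42°))
Δλ₁ = 2.4263 × 0.2569
Δλ₁ = 0.6232 pm

After first scattering:
λ₁ = 20.7 + 0.6232 = 21.3232 pm

Second scattering at θ₂ = 45°:
Δλ₂ = λ_C(1 - cos(45°))
Δλ₂ = 2.4263 × 0.2929
Δλ₂ = 0.7106 pm

Final wavelength:
λ₂ = 21.3232 + 0.7106 = 22.0339 pm

Total shift: Δλ_total = 0.6232 + 0.7106 = 1.3339 pm

(Intermediate values are shown rounded; full precision is carried through to the final answer.)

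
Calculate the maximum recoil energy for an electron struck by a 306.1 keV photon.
166.8399 keV

Maximum energy transfer occurs at θ = 180° (backscattering).

Initial photon: E₀ = 306.1 keV → λ₀ = 4.0504 pm

Maximum Compton shift (at 180°):
Δλ_max = 2λ_C = 2 × 2.4263 = 4.8526 pm

Final wavelength:
λ' = 4.0504 + 4.8526 = 8.9031 pm

Minimum photon energy (maximum energy to electron):
E'_min = hc/λ' = 139.2601 keV

Maximum electron kinetic energy:
K_max = E₀ - E'_min = 306.1000 - 139.2601 = 166.8399 keV

(Intermediate values are shown rounded; full precision is carried through to the final answer.)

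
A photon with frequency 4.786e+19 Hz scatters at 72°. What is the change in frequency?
1.011e+19 Hz (decrease)

Convert frequency to wavelength (c = 299792458 m/s):
λ₀ = c/f₀ = 299792458/4.786e+19 = 6.2639461e-12 m = 6.2639 pm

Calculate Compton shift:
Δλ = λ_C(1 - cos(72°)) = 1.6765 pm

Final wavelength:
λ' = λ₀ + Δλ = 6.2639 + 1.6765 = 7.9405 pm

Final frequency:
f' = c/λ' = 299792458/7.9404852e-12 = 3.7754929e+19 Hz

Frequency shift (decrease):
Δf = f₀ - f' = 4.786e+19 - 3.7754929e+19 = 1.011e+19 Hz

(Intermediate values are shown rounded; full precision is carried through to the final answer.)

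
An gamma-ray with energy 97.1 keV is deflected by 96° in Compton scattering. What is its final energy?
80.2557 keV

First convert energy to wavelength:
λ = hc/E, with hc ≈ 1239.842 keV·pm (i.e. 1239.842 eV·nm)

For E = 97.1 keV = 97100 eV:
λ = 1239.842 keV·pm / 97.1 keV
λ = 12.7687 pm

Calculate the Compton shift:
Δλ = λ_C(1 - cos(96°)) = 2.4263 × 1.1045
Δλ = 2.6799 pm

Final wavelength:
λ' = 12.7687 + 2.6799 = 15.4486 pm

Final energy:
E' = hc/λ' = 1239.842 / 15.4486 = 80.2557 keV

(Intermediate values are shown rounded; full precision is carried through to the final answer.)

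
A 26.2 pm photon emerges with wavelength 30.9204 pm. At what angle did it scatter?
161.00°

First find the wavelength shift:
Δλ = λ' - λ = 30.9204 - 26.2 = 4.7204 pm

Using Δλ = λ_C(1 - cos θ), with λ_C = h/(m_e·c) ≈ 2.42631024 pm:
cos θ = 1 - Δλ/λ_C
cos θ = 1 - 4.7204/2.42631024
cos θ = -0.945506

θ = arccos(-0.945506)
θ = 161.00°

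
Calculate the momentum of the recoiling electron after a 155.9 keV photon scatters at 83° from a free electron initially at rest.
9.9627e-23 kg·m/s

The electron is initially at rest, so by conservation of momentum:
p⃗_e = p⃗₀ − p⃗'  (incident photon momentum minus scattered photon momentum)

Photon momentum magnitudes (p = h/λ = E/c):
λ₀ = hc/E₀ = 7.9528 pm → p₀ = h/λ₀ = 8.3317e-23 kg·m/s
Δλ = λ_C(1 − cos 83°) = 2.1306 pm
λ' = 10.0834 pm → p' = h/λ' = 6.5713e-23 kg·m/s

The scattered photon makes angle θ = 83° with the incident direction, so by the law of cosines:
|p⃗_e|² = p₀² + p'² − 2p₀p'cos θ
|p⃗_e|² = (8.3317e-23)² + (6.5713e-23)² − 2·8.3317e-23·6.5713e-23·cos(83°)
|p⃗_e| = 9.9627e-23 kg·m/s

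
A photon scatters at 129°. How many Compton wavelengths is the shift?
1.6293 λ_C

The Compton shift formula is:
Δλ = λ_C(1 - cos θ)

Dividing both sides by λ_C:
Δλ/λ_C = 1 - cos θ

For θ = 129°:
Δλ/λ_C = 1 - cos(129°)
Δλ/λ_C = 1 - -0.6293
Δλ/λ_C = 1.6293

This means the shift is 1.6293 × λ_C = 3.9532 pm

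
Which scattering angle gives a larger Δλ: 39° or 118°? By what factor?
118° produces the larger shift by a factor of 6.594

Calculate both shifts using Δλ = λ_C(1 - cos θ):

For θ₁ = 39°:
Δλ₁ = 2.4263 × (1 - cos(39°))
Δλ₁ = 2.4263 × 0.2229
Δλ₁ = 0.5407 pm

For θ₂ = 118°:
Δλ₂ = 2.4263 × (1 - cos(118°))
Δλ₂ = 2.4263 × 1.4695
Δλ₂ = 3.5654 pm

The 118° angle produces the larger shift.
Ratio: 3.5654/0.5407 = 6.594

(Intermediate values are shown rounded; full precision is carried through to the final answer.)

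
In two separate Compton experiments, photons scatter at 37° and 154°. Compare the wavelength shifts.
154° produces the larger shift by a factor of 9.430

Calculate both shifts using Δλ = λ_C(1 - cos θ):

For θ₁ = 37°:
Δλ₁ = 2.4263 × (1 - cos(37°))
Δλ₁ = 2.4263 × 0.2014
Δλ₁ = 0.4886 pm

For θ₂ = 154°:
Δλ₂ = 2.4263 × (1 - cos(154°))
Δλ₂ = 2.4263 × 1.8988
Δλ₂ = 4.6071 pm

The 154° angle produces the larger shift.
Ratio: 4.6071/0.4886 = 9.430

(Intermediate values are shown rounded; full precision is carried through to the final answer.)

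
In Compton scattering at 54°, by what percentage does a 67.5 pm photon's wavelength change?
1.4817%

Calculate the Compton shift:
Δλ = λ_C(1 - cos(54°))
Δλ = 2.4263 × (1 - cos(54°))
Δλ = 2.4263 × 0.4122
Δλ = 1.0002 pm

Percentage change:
(Δλ/λ₀) × 100 = (1.0002/67.5) × 100
= 1.4817%

(Intermediate values are shown rounded; full precision is carried through to the final answer.)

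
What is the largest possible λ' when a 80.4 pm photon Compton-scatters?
85.2526 pm (at θ = 180°)

The Compton shift is Δλ = λ_C(1 − cos θ).

Since cos θ ranges from −1 to 1, the factor (1 − cos θ) ranges from 0 to 2; the maximum shift occurs at θ = 180° (backscattering):
Δλ_max = 2λ_C = 2 × 2.4263 pm = 4.8526 pm

Maximum scattered wavelength:
λ'_max = λ₀ + Δλ_max = 80.4 + 4.8526 = 85.2526 pm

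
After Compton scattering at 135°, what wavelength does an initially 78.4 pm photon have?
82.5420 pm

Using the Compton formula: λ' = λ + λ_C(1 − cos θ)

For θ = 135°, cos θ = -√2/2 (exact) ≈ -0.7071, so:
1 − cos 135° = 1 − (-√2/2) ≈ 1.7071

Δλ = λ_C × 1.7071 = 2.4263 × 1.7071 = 4.1420 pm

λ' = 78.4 + 4.1420 = 82.5420 pm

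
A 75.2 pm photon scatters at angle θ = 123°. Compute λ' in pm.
78.9478 pm

Using the Compton scattering formula:
λ' = λ + Δλ = λ + λ_C(1 - cos θ)

Given:
- Initial wavelength λ = 75.2 pm
- Scattering angle θ = 123°
- Compton wavelength λ_C ≈ 2.4263 pm

Calculate the shift:
Δλ = 2.4263 × (1 - cos(123°))
Δλ = 2.4263 × 1.5446
Δλ = 3.7478 pm

Final wavelength:
λ' = 75.2 + 3.7478 = 78.9478 pm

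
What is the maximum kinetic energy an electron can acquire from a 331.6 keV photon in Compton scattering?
187.2912 keV

Maximum energy transfer occurs at θ = 180° (backscattering).

Initial photon: E₀ = 331.6 keV → λ₀ = 3.7390 pm

Maximum Compton shift (at 180°):
Δλ_max = 2λ_C = 2 × 2.4263 = 4.8526 pm

Final wavelength:
λ' = 3.7390 + 4.8526 = 8.5916 pm

Minimum photon energy (maximum energy to electron):
E'_min = hc/λ' = 144.3088 keV

Maximum electron kinetic energy:
K_max = E₀ - E'_min = 331.6000 - 144.3088 = 187.2912 keV

(Intermediate values are shown rounded; full precision is carried through to the final answer.)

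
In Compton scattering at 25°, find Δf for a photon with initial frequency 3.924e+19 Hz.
1.134e+18 Hz (decrease)

Convert frequency to wavelength (c = 299792458 m/s):
λ₀ = c/f₀ = 299792458/3.924e+19 = 7.6399709e-12 m = 7.6400 pm

Calculate Compton shift:
Δλ = λ_C(1 - cos(25°)) = 0.2273 pm

Final wavelength:
λ' = λ₀ + Δλ = 7.6400 + 0.2273 = 7.8673 pm

Final frequency:
f' = c/λ' = 299792458/7.8672973e-12 = 3.8106156e+19 Hz

Frequency shift (decrease):
Δf = f₀ - f' = 3.924e+19 - 3.8106156e+19 = 1.134e+18 Hz

(Intermediate values are shown rounded; full precision is carried through to the final answer.)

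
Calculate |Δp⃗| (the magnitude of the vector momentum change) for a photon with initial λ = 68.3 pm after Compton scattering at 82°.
1.2542e-23 kg·m/s

Photon momentum magnitude is p = h/λ.

Initial momentum:
p₀ = h/λ = 6.6261e-34/6.8300e-11 = 9.7014e-24 kg·m/s

After scattering:
λ' = λ + Δλ = 68.3 + 2.0886 = 70.3886 pm
p' = h/λ' = 6.6261e-34/7.0389e-11 = 9.4136e-24 kg·m/s

Momentum is a vector; the scattered photon's direction makes angle θ = 82° with the incident direction. The magnitude of the vector change Δp⃗ = p⃗₀ − p⃗' is found from the law of cosines:
|Δp⃗|² = p₀² + p'² − 2p₀p'cos θ
|Δp⃗|² = (9.7014e-24)² + (9.4136e-24)² − 2·9.7014e-24·9.4136e-24·cos(82°)
|Δp⃗| = 1.2542e-23 kg·m/s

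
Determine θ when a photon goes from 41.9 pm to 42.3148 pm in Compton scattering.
34.00°

First find the wavelength shift:
Δλ = λ' - λ = 42.3148 - 41.9 = 0.4148 pm

Using Δλ = λ_C(1 - cos θ), with λ_C = h/(m_e·c) ≈ 2.42631024 pm:
cos θ = 1 - Δλ/λ_C
cos θ = 1 - 0.4148/2.42631024
cos θ = 0.829041

θ = arccos(0.829041)
θ = 34.00°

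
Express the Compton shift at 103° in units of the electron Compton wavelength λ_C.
1.2250 λ_C

The Compton shift formula is:
Δλ = λ_C(1 - cos θ)

Dividing both sides by λ_C:
Δλ/λ_C = 1 - cos θ

For θ = 103°:
Δλ/λ_C = 1 - cos(103°)
Δλ/λ_C = 1 - -0.2250
Δλ/λ_C = 1.2250

This means the shift is 1.2250 × λ_C = 2.9721 pm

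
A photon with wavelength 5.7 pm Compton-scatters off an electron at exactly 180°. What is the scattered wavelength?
10.5526 pm

Using the Compton formula: λ' = λ + λ_C(1 − cos θ)

For θ = 180°, cos θ = -1 (exact) = -1.0000, so:
1 − cos 180° = 1 − (-1) = 2.0000

Δλ = λ_C × 2.0000 = 2.4263 × 2.0000 = 4.8526 pm

λ' = 5.7 + 4.8526 = 10.5526 pm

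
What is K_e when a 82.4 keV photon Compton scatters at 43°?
3.4214 keV

By energy conservation: K_e = E_initial - E_final

First find the scattered photon energy:
Initial wavelength: λ = hc/E = 15.0466 pm
Compton shift: Δλ = λ_C(1 - cos(43°)) = 0.6518 pm
Final wavelength: λ' = 15.0466 + 0.6518 = 15.6984 pm
Final photon energy: E' = hc/λ' = 78.9786 keV

Electron kinetic energy:
K_e = E - E' = 82.4000 - 78.9786 = 3.4214 keV

(Intermediate values are shown rounded; full precision is carried through to the final answer.)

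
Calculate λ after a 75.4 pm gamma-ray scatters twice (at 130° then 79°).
81.3493 pm

Apply Compton shift twice:

First scattering at θ₁ = 130°:
Δλ₁ = λ_C(1 - cos(130°))
Δλ₁ = 2.4263 × 1.6428
Δλ₁ = 3.9859 pm

After first scattering:
λ₁ = 75.4 + 3.9859 = 79.3859 pm

Second scattering at θ₂ = 79°:
Δλ₂ = λ_C(1 - cos(79°))
Δλ₂ = 2.4263 × 0.8092
Δλ₂ = 1.9633 pm

Final wavelength:
λ₂ = 79.3859 + 1.9633 = 81.3493 pm

Total shift: Δλ_total = 3.9859 + 1.9633 = 5.9493 pm

(Intermediate values are shown rounded; full precision is carried through to the final answer.)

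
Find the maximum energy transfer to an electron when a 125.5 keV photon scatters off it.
41.3393 keV

Maximum energy transfer occurs at θ = 180° (backscattering).

Initial photon: E₀ = 125.5 keV → λ₀ = 9.8792 pm

Maximum Compton shift (at 180°):
Δλ_max = 2λ_C = 2 × 2.4263 = 4.8526 pm

Final wavelength:
λ' = 9.8792 + 4.8526 = 14.7318 pm

Minimum photon energy (maximum energy to electron):
E'_min = hc/λ' = 84.1607 keV

Maximum electron kinetic energy:
K_max = E₀ - E'_min = 125.5000 - 84.1607 = 41.3393 keV

(Intermediate values are shown rounded; full precision is carried through to the final answer.)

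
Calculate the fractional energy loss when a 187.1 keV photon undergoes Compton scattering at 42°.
0.0860 (or 8.60%)

Calculate initial and final photon energies:

Initial: E₀ = 187.1 keV → λ₀ = 6.6266 pm
Compton shift: Δλ = 0.6232 pm
Final wavelength: λ' = 7.2498 pm
Final energy: E' = 171.0165 keV

Fractional energy loss:
(E₀ - E')/E₀ = (187.1000 - 171.0165)/187.1000
= 16.0835/187.1000
= 0.0860
= 8.60%

(Intermediate values are shown rounded; full precision is carried through to the final answer.)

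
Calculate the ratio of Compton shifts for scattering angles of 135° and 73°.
135° produces the larger shift by a factor of 2.412

Calculate both shifts using Δλ = λ_C(1 - cos θ):

For θ₁ = 73°:
Δλ₁ = 2.4263 × (1 - cos(73°))
Δλ₁ = 2.4263 × 0.7076
Δλ₁ = 1.7169 pm

For θ₂ = 135°:
Δλ₂ = 2.4263 × (1 - cos(135°))
Δλ₂ = 2.4263 × 1.7071
Δλ₂ = 4.1420 pm

The 135° angle produces the larger shift.
Ratio: 4.1420/1.7169 = 2.412

(Intermediate values are shown rounded; full precision is carried through to the final answer.)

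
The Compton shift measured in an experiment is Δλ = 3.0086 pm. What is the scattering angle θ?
103.89°

From the Compton formula Δλ = λ_C(1 - cos θ), we can solve for θ:

cos θ = 1 - Δλ/λ_C

Given:
- Δλ = 3.0086 pm
- λ_C = h/(m_e·c) ≈ 2.42631024 pm

cos θ = 1 - 3.0086/2.42631024
cos θ = 1 - 1.239990
cos θ = -0.239990

θ = arccos(-0.239990)
θ = 103.89°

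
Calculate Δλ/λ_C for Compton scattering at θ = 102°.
1.2079 λ_C

The Compton shift formula is:
Δλ = λ_C(1 - cos θ)

Dividing both sides by λ_C:
Δλ/λ_C = 1 - cos θ

For θ = 102°:
Δλ/λ_C = 1 - cos(102°)
Δλ/λ_C = 1 - -0.2079
Δλ/λ_C = 1.2079

This means the shift is 1.2079 × λ_C = 2.9308 pm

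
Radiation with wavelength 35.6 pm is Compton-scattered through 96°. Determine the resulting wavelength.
38.2799 pm

Using the Compton scattering formula:
λ' = λ + Δλ = λ + λ_C(1 - cos θ)

Given:
- Initial wavelength λ = 35.6 pm
- Scattering angle θ = 96°
- Compton wavelength λ_C ≈ 2.4263 pm

Calculate the shift:
Δλ = 2.4263 × (1 - cos(96°))
Δλ = 2.4263 × 1.1045
Δλ = 2.6799 pm

Final wavelength:
λ' = 35.6 + 2.6799 = 38.2799 pm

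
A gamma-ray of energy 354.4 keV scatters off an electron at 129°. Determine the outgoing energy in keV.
166.3846 keV

First convert energy to wavelength:
λ = hc/E, with hc ≈ 1239.842 keV·pm (i.e. 1239.842 eV·nm)

For E = 354.4 keV = 354400 eV:
λ = 1239.842 keV·pm / 354.4 keV
λ = 3.4984 pm

Calculate the Compton shift:
Δλ = λ_C(1 - cos(129°)) = 2.4263 × 1.6293
Δλ = 3.9532 pm

Final wavelength:
λ' = 3.4984 + 3.9532 = 7.4517 pm

Final energy:
E' = hc/λ' = 1239.842 / 7.4517 = 166.3846 keV

(Intermediate values are shown rounded; full precision is carried through to the final answer.)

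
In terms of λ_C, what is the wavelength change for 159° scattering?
1.9336 λ_C

The Compton shift formula is:
Δλ = λ_C(1 - cos θ)

Dividing both sides by λ_C:
Δλ/λ_C = 1 - cos θ

For θ = 159°:
Δλ/λ_C = 1 - cos(159°)
Δλ/λ_C = 1 - -0.9336
Δλ/λ_C = 1.9336

This means the shift is 1.9336 × λ_C = 4.6915 pm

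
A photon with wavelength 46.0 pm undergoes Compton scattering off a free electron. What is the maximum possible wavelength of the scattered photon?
50.8526 pm (at θ = 180°)

The Compton shift is Δλ = λ_C(1 − cos θ).

Since cos θ ranges from −1 to 1, the factor (1 − cos θ) ranges from 0 to 2; the maximum shift occurs at θ = 180° (backscattering):
Δλ_max = 2λ_C = 2 × 2.4263 pm = 4.8526 pm

Maximum scattered wavelength:
λ'_max = λ₀ + Δλ_max = 46.0 + 4.8526 = 50.8526 pm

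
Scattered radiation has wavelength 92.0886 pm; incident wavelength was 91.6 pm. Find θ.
37.00°

First find the wavelength shift:
Δλ = λ' - λ = 92.0886 - 91.6 = 0.4886 pm

Using Δλ = λ_C(1 - cos θ), with λ_C = h/(m_e·c) ≈ 2.42631024 pm:
cos θ = 1 - Δλ/λ_C
cos θ = 1 - 0.4886/2.42631024
cos θ = 0.798624

θ = arccos(0.798624)
θ = 37.00°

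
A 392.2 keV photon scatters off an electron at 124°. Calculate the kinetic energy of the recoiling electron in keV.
213.6599 keV

By energy conservation: K_e = E_initial - E_final

First find the scattered photon energy:
Initial wavelength: λ = hc/E = 3.1612 pm
Compton shift: Δλ = λ_C(1 - cos(124°)) = 3.7831 pm
Final wavelength: λ' = 3.1612 + 3.7831 = 6.9443 pm
Final photon energy: E' = hc/λ' = 178.5401 keV

Electron kinetic energy:
K_e = E - E' = 392.2000 - 178.5401 = 213.6599 keV

(Intermediate values are shown rounded; full precision is carried through to the final answer.)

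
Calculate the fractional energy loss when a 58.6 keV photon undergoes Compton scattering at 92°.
0.1061 (or 10.61%)

Calculate initial and final photon energies:

Initial: E₀ = 58.6 keV → λ₀ = 21.1577 pm
Compton shift: Δλ = 2.5110 pm
Final wavelength: λ' = 23.6687 pm
Final energy: E' = 52.3832 keV

Fractional energy loss:
(E₀ - E')/E₀ = (58.6000 - 52.3832)/58.6000
= 6.2168/58.6000
= 0.1061
= 10.61%

(Intermediate values are shown rounded; full precision is carried through to the final answer.)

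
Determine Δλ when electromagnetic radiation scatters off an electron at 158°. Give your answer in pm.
4.6759 pm

Using the Compton scattering formula:
Δλ = λ_C(1 - cos θ)

where λ_C = h/(m_e·c) ≈ 2.4263 pm is the Compton wavelength of an electron.

For θ = 158°:
cos(158°) = -0.9272
1 - cos(158°) = 1.9272

Δλ = 2.4263 × 1.9272
Δλ = 4.6759 pm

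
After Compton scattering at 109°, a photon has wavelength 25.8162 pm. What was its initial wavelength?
22.6000 pm

From λ' = λ + Δλ, we have λ = λ' - Δλ

First calculate the Compton shift:
Δλ = λ_C(1 - cos θ)
Δλ = 2.4263 × (1 - cos(109°))
Δλ = 2.4263 × 1.3256
Δλ = 3.2162 pm

Initial wavelength:
λ = λ' - Δλ
λ = 25.8162 - 3.2162
λ = 22.6000 pm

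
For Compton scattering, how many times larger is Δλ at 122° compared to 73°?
122° produces the larger shift by a factor of 2.162

Calculate both shifts using Δλ = λ_C(1 - cos θ):

For θ₁ = 73°:
Δλ₁ = 2.4263 × (1 - cos(73°))
Δλ₁ = 2.4263 × 0.7076
Δλ₁ = 1.7169 pm

For θ₂ = 122°:
Δλ₂ = 2.4263 × (1 - cos(122°))
Δλ₂ = 2.4263 × 1.5299
Δλ₂ = 3.7121 pm

The 122° angle produces the larger shift.
Ratio: 3.7121/1.7169 = 2.162

(Intermediate values are shown rounded; full precision is carried through to the final answer.)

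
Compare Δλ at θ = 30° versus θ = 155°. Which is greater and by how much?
155° produces the larger shift by a factor of 14.229

Calculate both shifts using Δλ = λ_C(1 - cos θ):

For θ₁ = 30°:
Δλ₁ = 2.4263 × (1 - cos(30°))
Δλ₁ = 2.4263 × 0.1340
Δλ₁ = 0.3251 pm

For θ₂ = 155°:
Δλ₂ = 2.4263 × (1 - cos(155°))
Δλ₂ = 2.4263 × 1.9063
Δλ₂ = 4.6253 pm

The 155° angle produces the larger shift.
Ratio: 4.6253/0.3251 = 14.229

(Intermediate values are shown rounded; full precision is carried through to the final answer.)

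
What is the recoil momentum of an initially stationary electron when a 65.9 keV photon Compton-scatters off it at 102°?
5.1139e-23 kg·m/s

The electron is initially at rest, so by conservation of momentum:
p⃗_e = p⃗₀ − p⃗'  (incident photon momentum minus scattered photon momentum)

Photon momentum magnitudes (p = h/λ = E/c):
λ₀ = hc/E₀ = 18.8140 pm → p₀ = h/λ₀ = 3.5219e-23 kg·m/s
Δλ = λ_C(1 − cos 102°) = 2.9308 pm
λ' = 21.7448 pm → p' = h/λ' = 3.0472e-23 kg·m/s

The scattered photon makes angle θ = 102° with the incident direction, so by the law of cosines:
|p⃗_e|² = p₀² + p'² − 2p₀p'cos θ
|p⃗_e|² = (3.5219e-23)² + (3.0472e-23)² − 2·3.5219e-23·3.0472e-23·cos(102°)
|p⃗_e| = 5.1139e-23 kg·m/s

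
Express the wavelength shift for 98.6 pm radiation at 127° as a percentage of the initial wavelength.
3.9417%

Calculate the Compton shift:
Δλ = λ_C(1 - cos(127°))
Δλ = 2.4263 × (1 - cos(127°))
Δλ = 2.4263 × 1.6018
Δλ = 3.8865 pm

Percentage change:
(Δλ/λ₀) × 100 = (3.8865/98.6) × 100
= 3.9417%

(Intermediate values are shown rounded; full precision is carried through to the final answer.)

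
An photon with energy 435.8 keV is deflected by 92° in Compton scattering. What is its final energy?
231.4880 keV

First convert energy to wavelength:
λ = hc/E, with hc ≈ 1239.842 keV·pm (i.e. 1239.842 eV·nm)

For E = 435.8 keV = 435800 eV:
λ = 1239.842 keV·pm / 435.8 keV
λ = 2.8450 pm

Calculate the Compton shift:
Δλ = λ_C(1 - cos(92°)) = 2.4263 × 1.0349
Δλ = 2.5110 pm

Final wavelength:
λ' = 2.8450 + 2.5110 = 5.3560 pm

Final energy:
E' = hc/λ' = 1239.842 / 5.3560 = 231.4880 keV

(Intermediate values are shown rounded; full precision is carried through to the final answer.)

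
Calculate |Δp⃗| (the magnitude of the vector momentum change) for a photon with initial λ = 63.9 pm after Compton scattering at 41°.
7.2300e-24 kg·m/s

Photon momentum magnitude is p = h/λ.

Initial momentum:
p₀ = h/λ = 6.6261e-34/6.3900e-11 = 1.0369e-23 kg·m/s

After scattering:
λ' = λ + Δλ = 63.9 + 0.5952 = 64.4952 pm
p' = h/λ' = 6.6261e-34/6.4495e-11 = 1.0274e-23 kg·m/s

Momentum is a vector; the scattered photon's direction makes angle θ = 41° with the incident direction. The magnitude of the vector change Δp⃗ = p⃗₀ − p⃗' is found from the law of cosines:
|Δp⃗|² = p₀² + p'² − 2p₀p'cos θ
|Δp⃗|² = (1.0369e-23)² + (1.0274e-23)² − 2·1.0369e-23·1.0274e-23·cos(41°)
|Δp⃗| = 7.2300e-24 kg·m/s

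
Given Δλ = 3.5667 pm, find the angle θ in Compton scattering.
118.03°

From the Compton formula Δλ = λ_C(1 - cos θ), we can solve for θ:

cos θ = 1 - Δλ/λ_C

Given:
- Δλ = 3.5667 pm
- λ_C = h/(m_e·c) ≈ 2.42631024 pm

cos θ = 1 - 3.5667/2.42631024
cos θ = 1 - 1.470010
cos θ = -0.470010

θ = arccos(-0.470010)
θ = 118.03°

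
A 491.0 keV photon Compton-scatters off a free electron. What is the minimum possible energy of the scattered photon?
168.0513 keV (at θ = 180°)

The scattered photon has minimum energy when its wavelength is maximum, i.e., when the Compton shift Δλ = λ_C(1 − cos θ) is maximum. This occurs at θ = 180° (backscattering), giving Δλ_max = 2λ_C = 4.8526 pm.

Initial wavelength: λ₀ = hc/E₀ = 2.5251 pm
Maximum final wavelength: λ'_max = λ₀ + 2λ_C = 2.5251 + 4.8526 = 7.3778 pm
Minimum final energy: E'_min = hc/λ'_max = 168.0513 keV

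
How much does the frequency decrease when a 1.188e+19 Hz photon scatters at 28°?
1.322e+17 Hz (decrease)

Convert frequency to wavelength (c = 299792458 m/s):
λ₀ = c/f₀ = 299792458/1.188e+19 = 2.5235055e-11 m = 25.2351 pm

Calculate Compton shift:
Δλ = λ_C(1 - cos(28°)) = 0.2840 pm

Final wavelength:
λ' = λ₀ + Δλ = 25.2351 + 0.2840 = 25.5191 pm

Final frequency:
f' = c/λ' = 299792458/2.5519061e-11 = 1.1747786e+19 Hz

Frequency shift (decrease):
Δf = f₀ - f' = 1.188e+19 - 1.1747786e+19 = 1.322e+17 Hz

(Intermediate values are shown rounded; full precision is carried through to the final answer.)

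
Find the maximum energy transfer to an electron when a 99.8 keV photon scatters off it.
28.0328 keV

Maximum energy transfer occurs at θ = 180° (backscattering).

Initial photon: E₀ = 99.8 keV → λ₀ = 12.4233 pm

Maximum Compton shift (at 180°):
Δλ_max = 2λ_C = 2 × 2.4263 = 4.8526 pm

Final wavelength:
λ' = 12.4233 + 4.8526 = 17.2759 pm

Minimum photon energy (maximum energy to electron):
E'_min = hc/λ' = 71.7672 keV

Maximum electron kinetic energy:
K_max = E₀ - E'_min = 99.8000 - 71.7672 = 28.0328 keV

(Intermediate values are shown rounded; full precision is carried through to the final answer.)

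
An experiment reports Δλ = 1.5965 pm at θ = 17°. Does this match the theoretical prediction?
No, inconsistent

Calculate the expected shift for θ = 17°:

Δλ_expected = λ_C(1 - cos(17°))
Δλ_expected = 2.4263 × (1 - cos(17°))
Δλ_expected = 2.4263 × 0.0437
Δλ_expected = 0.1060 pm

Given shift: 1.5965 pm
Expected shift: 0.1060 pm
Difference: 1.4904 pm

The values do not match. The given shift corresponds to θ ≈ 70.0°, not 17°.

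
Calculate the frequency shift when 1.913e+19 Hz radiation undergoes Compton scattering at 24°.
2.527e+17 Hz (decrease)

Convert frequency to wavelength (c = 299792458 m/s):
λ₀ = c/f₀ = 299792458/1.913e+19 = 1.5671326e-11 m = 15.6713 pm

Calculate Compton shift:
Δλ = λ_C(1 - cos(24°)) = 0.2098 pm

Final wavelength:
λ' = λ₀ + Δλ = 15.6713 + 0.2098 = 15.8811 pm

Final frequency:
f' = c/λ' = 299792458/1.5881091e-11 = 1.8877321e+19 Hz

Frequency shift (decrease):
Δf = f₀ - f' = 1.913e+19 - 1.8877321e+19 = 2.527e+17 Hz

(Intermediate values are shown rounded; full precision is carried through to the final answer.)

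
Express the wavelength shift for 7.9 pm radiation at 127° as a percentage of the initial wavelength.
49.1962%

Calculate the Compton shift:
Δλ = λ_C(1 - cos(127°))
Δλ = 2.4263 × (1 - cos(127°))
Δλ = 2.4263 × 1.6018
Δλ = 3.8865 pm

Percentage change:
(Δλ/λ₀) × 100 = (3.8865/7.9) × 100
= 49.1962%

(Intermediate values are shown rounded; full precision is carried through to the final answer.)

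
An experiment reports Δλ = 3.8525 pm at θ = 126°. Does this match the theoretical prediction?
Yes, consistent

Calculate the expected shift for θ = 126°:

Δλ_expected = λ_C(1 - cos(126°))
Δλ_expected = 2.4263 × (1 - cos(126°))
Δλ_expected = 2.4263 × 1.5878
Δλ_expected = 3.8525 pm

Given shift: 3.8525 pm
Expected shift: 3.8525 pm
Difference: 0.0000 pm

The values match. This is consistent with Compton scattering at the stated angle.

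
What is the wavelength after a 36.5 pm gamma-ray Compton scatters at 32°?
36.8687 pm

Using the Compton scattering formula:
λ' = λ + Δλ = λ + λ_C(1 - cos θ)

Given:
- Initial wavelength λ = 36.5 pm
- Scattering angle θ = 32°
- Compton wavelength λ_C ≈ 2.4263 pm

Calculate the shift:
Δλ = 2.4263 × (1 - cos(32°))
Δλ = 2.4263 × 0.1520
Δλ = 0.3687 pm

Final wavelength:
λ' = 36.5 + 0.3687 = 36.8687 pm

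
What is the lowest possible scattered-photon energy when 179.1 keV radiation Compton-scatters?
105.2922 keV (at θ = 180°)

The scattered photon has minimum energy when its wavelength is maximum, i.e., when the Compton shift Δλ = λ_C(1 − cos θ) is maximum. This occurs at θ = 180° (backscattering), giving Δλ_max = 2λ_C = 4.8526 pm.

Initial wavelength: λ₀ = hc/E₀ = 6.9226 pm
Maximum final wavelength: λ'_max = λ₀ + 2λ_C = 6.9226 + 4.8526 = 11.7752 pm
Minimum final energy: E'_min = hc/λ'_max = 105.2922 keV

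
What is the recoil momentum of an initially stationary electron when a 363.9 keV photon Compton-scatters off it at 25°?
8.2413e-23 kg·m/s

The electron is initially at rest, so by conservation of momentum:
p⃗_e = p⃗₀ − p⃗'  (incident photon momentum minus scattered photon momentum)

Photon momentum magnitudes (p = h/λ = E/c):
λ₀ = hc/E₀ = 3.4071 pm → p₀ = h/λ₀ = 1.9448e-22 kg·m/s
Δλ = λ_C(1 − cos 25°) = 0.2273 pm
λ' = 3.6344 pm → p' = h/λ' = 1.8231e-22 kg·m/s

The scattered photon makes angle θ = 25° with the incident direction, so by the law of cosines:
|p⃗_e|² = p₀² + p'² − 2p₀p'cos θ
|p⃗_e|² = (1.9448e-22)² + (1.8231e-22)² − 2·1.9448e-22·1.8231e-22·cos(25°)
|p⃗_e| = 8.2413e-23 kg·m/s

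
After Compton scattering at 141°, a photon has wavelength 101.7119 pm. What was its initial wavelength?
97.4000 pm

From λ' = λ + Δλ, we have λ = λ' - Δλ

First calculate the Compton shift:
Δλ = λ_C(1 - cos θ)
Δλ = 2.4263 × (1 - cos(141°))
Δλ = 2.4263 × 1.7771
Δλ = 4.3119 pm

Initial wavelength:
λ = λ' - Δλ
λ = 101.7119 - 4.3119
λ = 97.4000 pm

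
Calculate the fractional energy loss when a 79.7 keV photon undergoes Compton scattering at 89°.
0.1329 (or 13.29%)

Calculate initial and final photon energies:

Initial: E₀ = 79.7 keV → λ₀ = 15.5564 pm
Compton shift: Δλ = 2.3840 pm
Final wavelength: λ' = 17.9403 pm
Final energy: E' = 69.1092 keV

Fractional energy loss:
(E₀ - E')/E₀ = (79.7000 - 69.1092)/79.7000
= 10.5908/79.7000
= 0.1329
= 13.29%

(Intermediate values are shown rounded; full precision is carried through to the final answer.)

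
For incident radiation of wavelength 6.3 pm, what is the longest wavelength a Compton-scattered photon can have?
11.1526 pm (at θ = 180°)

The Compton shift is Δλ = λ_C(1 − cos θ).

Since cos θ ranges from −1 to 1, the factor (1 − cos θ) ranges from 0 to 2; the maximum shift occurs at θ = 180° (backscattering):
Δλ_max = 2λ_C = 2 × 2.4263 pm = 4.8526 pm

Maximum scattered wavelength:
λ'_max = λ₀ + Δλ_max = 6.3 + 4.8526 = 11.1526 pm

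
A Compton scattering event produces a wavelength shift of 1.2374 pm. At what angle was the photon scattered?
60.66°

From the Compton formula Δλ = λ_C(1 - cos θ), we can solve for θ:

cos θ = 1 - Δλ/λ_C

Given:
- Δλ = 1.2374 pm
- λ_C = h/(m_e·c) ≈ 2.42631024 pm

cos θ = 1 - 1.2374/2.42631024
cos θ = 1 - 0.509992
cos θ = 0.490008

θ = arccos(0.490008)
θ = 60.66°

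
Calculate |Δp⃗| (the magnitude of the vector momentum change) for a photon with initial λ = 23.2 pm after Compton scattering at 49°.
2.3294e-23 kg·m/s

Photon momentum magnitude is p = h/λ.

Initial momentum:
p₀ = h/λ = 6.6261e-34/2.3200e-11 = 2.8561e-23 kg·m/s

After scattering:
λ' = λ + Δλ = 23.2 + 0.8345 = 24.0345 pm
p' = h/λ' = 6.6261e-34/2.4035e-11 = 2.7569e-23 kg·m/s

Momentum is a vector; the scattered photon's direction makes angle θ = 49° with the incident direction. The magnitude of the vector change Δp⃗ = p⃗₀ − p⃗' is found from the law of cosines:
|Δp⃗|² = p₀² + p'² − 2p₀p'cos θ
|Δp⃗|² = (2.8561e-23)² + (2.7569e-23)² − 2·2.8561e-23·2.7569e-23·cos(49°)
|Δp⃗| = 2.3294e-23 kg·m/s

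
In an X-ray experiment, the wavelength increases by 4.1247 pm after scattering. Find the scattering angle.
134.43°

From the Compton formula Δλ = λ_C(1 - cos θ), we can solve for θ:

cos θ = 1 - Δλ/λ_C

Given:
- Δλ = 4.1247 pm
- λ_C = h/(m_e·c) ≈ 2.42631024 pm

cos θ = 1 - 4.1247/2.42631024
cos θ = 1 - 1.699989
cos θ = -0.699989

θ = arccos(-0.699989)
θ = 134.43°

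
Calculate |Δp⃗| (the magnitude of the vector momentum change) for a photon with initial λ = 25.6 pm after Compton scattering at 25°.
1.1157e-23 kg·m/s

Photon momentum magnitude is p = h/λ.

Initial momentum:
p₀ = h/λ = 6.6261e-34/2.5600e-11 = 2.5883e-23 kg·m/s

After scattering:
λ' = λ + Δλ = 25.6 + 0.2273 = 25.8273 pm
p' = h/λ' = 6.6261e-34/2.5827e-11 = 2.5655e-23 kg·m/s

Momentum is a vector; the scattered photon's direction makes angle θ = 25° with the incident direction. The magnitude of the vector change Δp⃗ = p⃗₀ − p⃗' is found from the law of cosines:
|Δp⃗|² = p₀² + p'² − 2p₀p'cos θ
|Δp⃗|² = (2.5883e-23)² + (2.5655e-23)² − 2·2.5883e-23·2.5655e-23·cos(25°)
|Δp⃗| = 1.1157e-23 kg·m/s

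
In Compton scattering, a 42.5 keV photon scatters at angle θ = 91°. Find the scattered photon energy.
39.1842 keV

First convert energy to wavelength:
λ = hc/E, with hc ≈ 1239.842 keV·pm (i.e. 1239.842 eV·nm)

For E = 42.5 keV = 42500 eV:
λ = 1239.842 keV·pm / 42.5 keV
λ = 29.1728 pm

Calculate the Compton shift:
Δλ = λ_C(1 - cos(91°)) = 2.4263 × 1.0175
Δλ = 2.4687 pm

Final wavelength:
λ' = 29.1728 + 2.4687 = 31.6414 pm

Final energy:
E' = hc/λ' = 1239.842 / 31.6414 = 39.1842 keV

(Intermediate values are shown rounded; full precision is carried through to the final answer.)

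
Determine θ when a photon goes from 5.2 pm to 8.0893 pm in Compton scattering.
101.00°

First find the wavelength shift:
Δλ = λ' - λ = 8.0893 - 5.2 = 2.8893 pm

Using Δλ = λ_C(1 - cos θ), with λ_C = h/(m_e·c) ≈ 2.42631024 pm:
cos θ = 1 - Δλ/λ_C
cos θ = 1 - 2.8893/2.42631024
cos θ = -0.190821

θ = arccos(-0.190821)
θ = 101.00°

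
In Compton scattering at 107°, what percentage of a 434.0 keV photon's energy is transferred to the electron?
0.5233 (or 52.33%)

Calculate initial and final photon energies:

Initial: E₀ = 434.0 keV → λ₀ = 2.8568 pm
Compton shift: Δλ = 3.1357 pm
Final wavelength: λ' = 5.9925 pm
Final energy: E' = 206.8999 keV

Fractional energy loss:
(E₀ - E')/E₀ = (434.0000 - 206.8999)/434.0000
= 227.1001/434.0000
= 0.5233
= 52.33%

(Intermediate values are shown rounded; full precision is carried through to the final answer.)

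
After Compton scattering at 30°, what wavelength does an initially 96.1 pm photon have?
96.4251 pm

Using the Compton formula: λ' = λ + λ_C(1 − cos θ)

For θ = 30°, cos θ = √3/2 (exact) ≈ 0.8660, so:
1 − cos 30° = 1 − (√3/2) ≈ 0.1340

Δλ = λ_C × 0.1340 = 2.4263 × 0.1340 = 0.3251 pm

λ' = 96.1 + 0.3251 = 96.4251 pm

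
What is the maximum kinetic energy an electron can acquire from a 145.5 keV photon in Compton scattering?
52.7937 keV

Maximum energy transfer occurs at θ = 180° (backscattering).

Initial photon: E₀ = 145.5 keV → λ₀ = 8.5213 pm

Maximum Compton shift (at 180°):
Δλ_max = 2λ_C = 2 × 2.4263 = 4.8526 pm

Final wavelength:
λ' = 8.5213 + 4.8526 = 13.3739 pm

Minimum photon energy (maximum energy to electron):
E'_min = hc/λ' = 92.7063 keV

Maximum electron kinetic energy:
K_max = E₀ - E'_min = 145.5000 - 92.7063 = 52.7937 keV

(Intermediate values are shown rounded; full precision is carried through to the final answer.)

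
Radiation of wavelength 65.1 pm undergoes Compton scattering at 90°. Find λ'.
67.5263 pm

Using the Compton formula: λ' = λ + λ_C(1 − cos θ)

For θ = 90°, cos θ = 0 (exact) = 0.0000, so:
1 − cos 90° = 1 − (0) = 1.0000

Δλ = λ_C × 1.0000 = 2.4263 × 1.0000 = 2.4263 pm

λ' = 65.1 + 2.4263 = 67.5263 pm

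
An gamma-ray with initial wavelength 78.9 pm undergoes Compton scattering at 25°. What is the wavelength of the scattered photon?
79.1273 pm

Using the Compton scattering formula:
λ' = λ + Δλ = λ + λ_C(1 - cos θ)

Given:
- Initial wavelength λ = 78.9 pm
- Scattering angle θ = 25°
- Compton wavelength λ_C ≈ 2.4263 pm

Calculate the shift:
Δλ = 2.4263 × (1 - cos(25°))
Δλ = 2.4263 × 0.0937
Δλ = 0.2273 pm

Final wavelength:
λ' = 78.9 + 0.2273 = 79.1273 pm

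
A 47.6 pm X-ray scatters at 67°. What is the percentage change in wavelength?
3.1056%

Calculate the Compton shift:
Δλ = λ_C(1 - cos(67°))
Δλ = 2.4263 × (1 - cos(67°))
Δλ = 2.4263 × 0.6093
Δλ = 1.4783 pm

Percentage change:
(Δλ/λ₀) × 100 = (1.4783/47.6) × 100
= 3.1056%

(Intermediate values are shown rounded; full precision is carried through to the final answer.)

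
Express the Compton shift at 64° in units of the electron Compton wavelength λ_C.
0.5616 λ_C

The Compton shift formula is:
Δλ = λ_C(1 - cos θ)

Dividing both sides by λ_C:
Δλ/λ_C = 1 - cos θ

For θ = 64°:
Δλ/λ_C = 1 - cos(64°)
Δλ/λ_C = 1 - 0.4384
Δλ/λ_C = 0.5616

This means the shift is 0.5616 × λ_C = 1.3627 pm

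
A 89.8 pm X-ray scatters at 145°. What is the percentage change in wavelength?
4.9152%

Calculate the Compton shift:
Δλ = λ_C(1 - cos(145°))
Δλ = 2.4263 × (1 - cos(145°))
Δλ = 2.4263 × 1.8192
Δλ = 4.4138 pm

Percentage change:
(Δλ/λ₀) × 100 = (4.4138/89.8) × 100
= 4.9152%

(Intermediate values are shown rounded; full precision is carried through to the final answer.)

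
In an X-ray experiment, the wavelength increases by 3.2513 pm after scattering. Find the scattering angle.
109.88°

From the Compton formula Δλ = λ_C(1 - cos θ), we can solve for θ:

cos θ = 1 - Δλ/λ_C

Given:
- Δλ = 3.2513 pm
- λ_C = h/(m_e·c) ≈ 2.42631024 pm

cos θ = 1 - 3.2513/2.42631024
cos θ = 1 - 1.340018
cos θ = -0.340018

θ = arccos(-0.340018)
θ = 109.88°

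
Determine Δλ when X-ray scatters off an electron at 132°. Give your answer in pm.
4.0498 pm

Using the Compton scattering formula:
Δλ = λ_C(1 - cos θ)

where λ_C = h/(m_e·c) ≈ 2.4263 pm is the Compton wavelength of an electron.

For θ = 132°:
cos(132°) = -0.6691
1 - cos(132°) = 1.6691

Δλ = 2.4263 × 1.6691
Δλ = 4.0498 pm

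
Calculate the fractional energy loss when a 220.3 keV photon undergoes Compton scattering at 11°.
0.0079 (or 0.79%)

Calculate initial and final photon energies:

Initial: E₀ = 220.3 keV → λ₀ = 5.6280 pm
Compton shift: Δλ = 0.0446 pm
Final wavelength: λ' = 5.6725 pm
Final energy: E' = 218.5688 keV

Fractional energy loss:
(E₀ - E')/E₀ = (220.3000 - 218.5688)/220.3000
= 1.7312/220.3000
= 0.0079
= 0.79%

(Intermediate values are shown rounded; full precision is carried through to the final answer.)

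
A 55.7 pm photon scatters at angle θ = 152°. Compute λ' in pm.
60.2686 pm

Using the Compton scattering formula:
λ' = λ + Δλ = λ + λ_C(1 - cos θ)

Given:
- Initial wavelength λ = 55.7 pm
- Scattering angle θ = 152°
- Compton wavelength λ_C ≈ 2.4263 pm

Calculate the shift:
Δλ = 2.4263 × (1 - cos(152°))
Δλ = 2.4263 × 1.8829
Δλ = 4.5686 pm

Final wavelength:
λ' = 55.7 + 4.5686 = 60.2686 pm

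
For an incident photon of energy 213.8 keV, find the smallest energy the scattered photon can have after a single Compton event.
116.3986 keV (at θ = 180°)

The scattered photon has minimum energy when its wavelength is maximum, i.e., when the Compton shift Δλ = λ_C(1 − cos θ) is maximum. This occurs at θ = 180° (backscattering), giving Δλ_max = 2λ_C = 4.8526 pm.

Initial wavelength: λ₀ = hc/E₀ = 5.7991 pm
Maximum final wavelength: λ'_max = λ₀ + 2λ_C = 5.7991 + 4.8526 = 10.6517 pm
Minimum final energy: E'_min = hc/λ'_max = 116.3986 keV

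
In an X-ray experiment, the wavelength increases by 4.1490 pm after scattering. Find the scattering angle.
135.24°

From the Compton formula Δλ = λ_C(1 - cos θ), we can solve for θ:

cos θ = 1 - Δλ/λ_C

Given:
- Δλ = 4.1490 pm
- λ_C = h/(m_e·c) ≈ 2.42631024 pm

cos θ = 1 - 4.1490/2.42631024
cos θ = 1 - 1.710004
cos θ = -0.710004

θ = arccos(-0.710004)
θ = 135.24°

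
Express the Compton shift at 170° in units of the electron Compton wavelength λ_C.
1.9848 λ_C

The Compton shift formula is:
Δλ = λ_C(1 - cos θ)

Dividing both sides by λ_C:
Δλ/λ_C = 1 - cos θ

For θ = 170°:
Δλ/λ_C = 1 - cos(170°)
Δλ/λ_C = 1 - -0.9848
Δλ/λ_C = 1.9848

This means the shift is 1.9848 × λ_C = 4.8158 pm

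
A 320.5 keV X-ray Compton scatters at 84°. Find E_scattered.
205.2327 keV

First convert energy to wavelength:
λ = hc/E, with hc ≈ 1239.842 keV·pm (i.e. 1239.842 eV·nm)

For E = 320.5 keV = 320500 eV:
λ = 1239.842 keV·pm / 320.5 keV
λ = 3.8685 pm

Calculate the Compton shift:
Δλ = λ_C(1 - cos(84°)) = 2.4263 × 0.8955
Δλ = 2.1727 pm

Final wavelength:
λ' = 3.8685 + 2.1727 = 6.0412 pm

Final energy:
E' = hc/λ' = 1239.842 / 6.0412 = 205.2327 keV

(Intermediate values are shown rounded; full precision is carried through to the final answer.)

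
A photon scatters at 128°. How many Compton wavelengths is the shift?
1.6157 λ_C

The Compton shift formula is:
Δλ = λ_C(1 - cos θ)

Dividing both sides by λ_C:
Δλ/λ_C = 1 - cos θ

For θ = 128°:
Δλ/λ_C = 1 - cos(128°)
Δλ/λ_C = 1 - -0.6157
Δλ/λ_C = 1.6157

This means the shift is 1.6157 × λ_C = 3.9201 pm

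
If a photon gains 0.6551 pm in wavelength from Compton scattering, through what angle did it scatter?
43.11°

From the Compton formula Δλ = λ_C(1 - cos θ), we can solve for θ:

cos θ = 1 - Δλ/λ_C

Given:
- Δλ = 0.6551 pm
- λ_C = h/(m_e·c) ≈ 2.42631024 pm

cos θ = 1 - 0.6551/2.42631024
cos θ = 1 - 0.269998
cos θ = 0.730002

θ = arccos(0.730002)
θ = 43.11°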